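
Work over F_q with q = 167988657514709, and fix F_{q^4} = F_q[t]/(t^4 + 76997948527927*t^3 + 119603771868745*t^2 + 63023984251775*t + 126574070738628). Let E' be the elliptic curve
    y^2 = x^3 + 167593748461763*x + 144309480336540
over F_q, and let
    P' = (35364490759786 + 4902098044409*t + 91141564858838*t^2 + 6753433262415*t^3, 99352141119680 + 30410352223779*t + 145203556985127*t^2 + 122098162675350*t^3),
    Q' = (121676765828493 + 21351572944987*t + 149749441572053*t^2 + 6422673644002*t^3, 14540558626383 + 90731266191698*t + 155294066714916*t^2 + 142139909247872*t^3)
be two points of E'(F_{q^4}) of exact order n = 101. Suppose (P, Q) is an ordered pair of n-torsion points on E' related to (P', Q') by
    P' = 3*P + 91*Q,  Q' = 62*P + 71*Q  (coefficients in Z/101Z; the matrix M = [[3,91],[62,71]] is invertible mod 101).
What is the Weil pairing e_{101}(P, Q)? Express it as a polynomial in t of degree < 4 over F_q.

e_{101} is bilinear + alternating on E[101], so e_{101}(3*P + 91*Q, 62*P + 71*Q) = e_{101}(P,Q)^(3*71-91*62).
Inverting 25 mod 101: 97. Thus e_{101}(P,Q) = e(P',Q')^{97}.
7-bit Miller (1100101) on E'/F_{167988657514709} with a'=167593748461763, b'=144309480336540: accumulate tangent/chord ratios at Q'+S and P'+S'.
Result: e(P',Q') = 153046315201078 + 150821412523845*t + 74507851604983*t^2 + 127056115899464*t^3.
Finally e_{101}(P,Q) = 124579694702975 + 139489059659605*t + 73020073408650*t^2 + 97003018019298*t^3.

124579694702975 + 139489059659605*t + 73020073408650*t^2 + 97003018019298*t^3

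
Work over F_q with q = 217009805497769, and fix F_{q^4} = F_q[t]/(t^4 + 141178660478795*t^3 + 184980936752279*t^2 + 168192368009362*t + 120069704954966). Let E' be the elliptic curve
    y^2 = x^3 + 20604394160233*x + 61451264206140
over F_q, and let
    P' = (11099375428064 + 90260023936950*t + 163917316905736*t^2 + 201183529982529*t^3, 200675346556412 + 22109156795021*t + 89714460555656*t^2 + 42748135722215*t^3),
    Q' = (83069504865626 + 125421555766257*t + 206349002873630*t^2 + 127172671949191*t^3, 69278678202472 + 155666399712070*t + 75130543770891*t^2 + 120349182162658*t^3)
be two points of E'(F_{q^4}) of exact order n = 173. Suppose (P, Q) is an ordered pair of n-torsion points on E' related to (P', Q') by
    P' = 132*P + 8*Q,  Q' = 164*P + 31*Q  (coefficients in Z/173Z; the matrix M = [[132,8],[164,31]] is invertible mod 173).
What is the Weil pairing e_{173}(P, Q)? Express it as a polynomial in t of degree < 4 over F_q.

e_{173}(aP+bQ,cP+dQ) = e_{173}(P,Q)^(ad-bc); with (a,b,c,d)=(132,8,164,31) this gives the det-173 law.
Hence e(P,Q) = e(P',Q')^{101} where 101 = 12^{-1} mod 173.
Build f_{173,P'} and f_{173,Q'} via the 8-bit ladder of 173=10101101_2; evaluate at shifted divisors; quotient in F_{217009805497769^4}.
f_P(D_Q)/f_Q(D_P) = 149781234406669 + 31987700601836*t + 74226094149819*t^2 + 165587005108345*t^3.
(149781234406669 + 31987700601836*t + 74226094149819*t^2 + 165587005108345*t^3)^{101} mod (217009805497769,f) = 167979712894252 + 61476016100510*t + 179216657785851*t^2 + 203709035895546*t^3.

167979712894252 + 61476016100510*t + 179216657785851*t^2 + 203709035895546*t^3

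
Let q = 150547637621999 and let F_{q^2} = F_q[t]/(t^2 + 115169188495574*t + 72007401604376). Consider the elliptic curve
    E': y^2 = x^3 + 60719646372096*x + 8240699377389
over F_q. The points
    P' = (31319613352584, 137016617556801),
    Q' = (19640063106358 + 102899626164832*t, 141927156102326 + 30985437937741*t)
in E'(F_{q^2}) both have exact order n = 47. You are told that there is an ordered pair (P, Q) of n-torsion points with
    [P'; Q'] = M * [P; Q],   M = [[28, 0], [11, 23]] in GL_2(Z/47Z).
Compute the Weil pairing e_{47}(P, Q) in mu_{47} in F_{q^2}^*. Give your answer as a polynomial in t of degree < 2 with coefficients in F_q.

The 47-Weil pairing on E[47] over F_{150547637621999} is alternating-bilinear: e_{47}(P',Q') = e_{47}(P,Q)^det(M).
So e_{47}(P,Q) = e_{47}(P',Q')^{10}, since 33*10 = 1 mod 47.
Miller loop for e_{47} over F_{150547637621999^2}: bits of 47 = 101111; 5 double steps + 4 add steps, l/v at each.
f_P(D_Q)/f_Q(D_P) = 44077803347398 + 19741953464306*t.
Thus e_{47}(P,Q) = 10225845715112 + 135516050582834*t.

10225845715112 + 135516050582834*t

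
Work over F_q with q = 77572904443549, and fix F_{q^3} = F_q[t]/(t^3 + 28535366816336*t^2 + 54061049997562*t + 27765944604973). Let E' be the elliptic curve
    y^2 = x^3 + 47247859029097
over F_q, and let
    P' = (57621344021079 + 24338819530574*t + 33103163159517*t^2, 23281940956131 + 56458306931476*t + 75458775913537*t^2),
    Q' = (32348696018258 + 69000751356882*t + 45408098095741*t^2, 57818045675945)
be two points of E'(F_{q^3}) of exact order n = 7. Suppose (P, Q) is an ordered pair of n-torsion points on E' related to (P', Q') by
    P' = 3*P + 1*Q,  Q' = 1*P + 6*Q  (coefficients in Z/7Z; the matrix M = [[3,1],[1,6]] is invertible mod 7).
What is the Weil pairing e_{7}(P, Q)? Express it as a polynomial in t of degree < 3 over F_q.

e_{7}(aP+bQ,cP+dQ) = e_{7}(P,Q)^(ad-bc); with (a,b,c,d)=(3,1,1,6) this gives the det-7 law.
det(M) mod 7 = 3; its inverse in (Z/7)^* is 5 (check: 3*5 mod 7 = 1).
Run Miller on y^2=x^3+47247859029097 over F_{77572904443549}: ladder 111 (3 bits); e = f_P(D_Q)/f_Q(D_P).
The quotient is 55030768104697 + 71640180309131*t + 40828021649829*t^2.
Raise to 5: e(P,Q) = 17762635475283 + 68827494601636*t + 30955543938407*t^2 in mu_{7}.

17762635475283 + 68827494601636*t + 30955543938407*t^2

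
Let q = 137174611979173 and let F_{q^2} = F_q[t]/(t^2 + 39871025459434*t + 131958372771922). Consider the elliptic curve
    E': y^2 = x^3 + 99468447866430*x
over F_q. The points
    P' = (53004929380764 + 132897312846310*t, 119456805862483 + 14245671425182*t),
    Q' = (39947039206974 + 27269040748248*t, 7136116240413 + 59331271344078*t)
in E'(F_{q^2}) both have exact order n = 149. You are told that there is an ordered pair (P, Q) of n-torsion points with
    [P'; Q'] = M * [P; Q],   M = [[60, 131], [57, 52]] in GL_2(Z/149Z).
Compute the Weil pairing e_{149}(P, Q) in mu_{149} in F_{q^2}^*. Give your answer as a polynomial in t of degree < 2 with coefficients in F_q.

73461463742755 + 1785137572966*t

The 149-Weil pairing on E[149] over F_{137174611979173} is alternating-bilinear: e_{149}(P',Q') = e_{149}(P,Q)^det(M).
So e_{149}(P,Q) = e_{149}(P',Q')^{63}, since 123*63 = 1 mod 149.
8-bit Miller (10010101) on E'/F_{137174611979173} with a'=99468447866430, b'=0: accumulate tangent/chord ratios at Q'+S and P'+S'.
Miller gives e_{149}(P',Q') = 135328622581043 + 85041901008766*t in F_{137174611979173^2}.
Raise to 63: e(P,Q) = 73461463742755 + 1785137572966*t in mu_{149}.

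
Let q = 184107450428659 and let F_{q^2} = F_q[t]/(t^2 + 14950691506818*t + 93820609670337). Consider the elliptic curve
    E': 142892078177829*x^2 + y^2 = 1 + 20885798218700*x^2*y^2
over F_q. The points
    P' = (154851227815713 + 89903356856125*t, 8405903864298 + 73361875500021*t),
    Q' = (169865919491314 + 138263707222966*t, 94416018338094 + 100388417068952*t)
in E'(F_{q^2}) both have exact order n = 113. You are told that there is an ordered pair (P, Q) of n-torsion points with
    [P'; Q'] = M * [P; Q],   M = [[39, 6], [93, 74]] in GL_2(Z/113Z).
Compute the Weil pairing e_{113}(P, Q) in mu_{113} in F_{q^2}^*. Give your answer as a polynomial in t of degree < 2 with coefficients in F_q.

169216448767138 + 30565019058526*t

The 113-Weil pairing on E[113] over F_{184107450428659} is alternating-bilinear: e_{113}(P',Q') = e_{113}(P,Q)^det(M).
det(M) mod 113 = 68; its inverse in (Z/113)^* is 5 (check: 68*5 mod 113 = 1).
Edwards->Montgomery: u=(1+y)/(1-y), v=u/x -> 10213284466592v^2=u^3+8505975373832u^2+u; then x_W=76528432596947u+57980887804198: y^2=x^3+59940337650765*x+125319148208857.
Build f_{113,P'} and f_{113,Q'} via the 7-bit ladder of 113=1110001_2; evaluate at shifted divisors; quotient in F_{184107450428659^2}.
Miller gives e_{113}(P',Q') = 8011547866202 + 177215890213226*t in F_{184107450428659^2}.
Hence e(P,Q) = 169216448767138 + 30565019058526*t in F_{184107450428659^2}^*.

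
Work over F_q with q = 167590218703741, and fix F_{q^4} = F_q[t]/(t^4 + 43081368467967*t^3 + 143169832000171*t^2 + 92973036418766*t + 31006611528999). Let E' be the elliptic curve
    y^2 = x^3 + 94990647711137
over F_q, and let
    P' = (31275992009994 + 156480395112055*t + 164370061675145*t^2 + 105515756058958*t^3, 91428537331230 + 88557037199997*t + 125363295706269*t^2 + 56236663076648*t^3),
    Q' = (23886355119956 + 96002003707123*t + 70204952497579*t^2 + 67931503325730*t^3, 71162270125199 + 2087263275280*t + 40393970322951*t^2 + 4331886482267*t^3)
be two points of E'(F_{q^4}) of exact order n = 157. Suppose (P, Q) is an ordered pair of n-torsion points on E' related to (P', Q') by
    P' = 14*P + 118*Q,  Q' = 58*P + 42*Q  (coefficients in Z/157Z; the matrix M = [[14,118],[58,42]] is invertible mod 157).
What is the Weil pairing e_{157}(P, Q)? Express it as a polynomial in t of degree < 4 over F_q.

Alternating bilinearity on E[157] (values in mu_{157} in F_{167590218703741^4}) gives e(P',Q') = e(P,Q)^det(M).
det M = 14*42 - 118*58 = -6256 = 24 (mod 157); 24^{-1} = 72 (mod 157).
8-bit Miller (10011101) on E'/F_{167590218703741} with a'=0, b'=94990647711137: accumulate tangent/chord ratios at Q'+S and P'+S'.
So e_{157}(P',Q') = 115296159908854 + 38275268006433*t + 164532798093858*t^2 + 53810198789866*t^3.
Raise to 72: e(P,Q) = 109832372995256 + 73443498936065*t + 163157736733827*t^2 + 76885622958752*t^3 in mu_{157}.

109832372995256 + 73443498936065*t + 163157736733827*t^2 + 76885622958752*t^3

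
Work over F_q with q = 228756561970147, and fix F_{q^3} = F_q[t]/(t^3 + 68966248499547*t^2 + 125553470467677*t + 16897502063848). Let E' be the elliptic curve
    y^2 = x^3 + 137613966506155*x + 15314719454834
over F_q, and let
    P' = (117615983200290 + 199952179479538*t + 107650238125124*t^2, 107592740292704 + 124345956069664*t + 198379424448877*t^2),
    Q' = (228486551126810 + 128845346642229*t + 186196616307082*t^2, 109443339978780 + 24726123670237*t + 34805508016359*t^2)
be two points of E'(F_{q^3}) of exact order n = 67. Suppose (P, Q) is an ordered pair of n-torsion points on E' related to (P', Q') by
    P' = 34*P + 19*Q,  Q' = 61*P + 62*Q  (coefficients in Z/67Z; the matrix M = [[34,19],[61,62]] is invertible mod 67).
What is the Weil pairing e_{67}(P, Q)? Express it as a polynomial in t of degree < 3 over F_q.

Alternating bilinearity on E[67] (values in mu_{67} in F_{228756561970147^3}) gives e(P',Q') = e(P,Q)^det(M).
34*62 - 19*61 = 949; reduced mod 67: det = 11, inverse 61.
n = 67 = (1000011)_2 (7 bits, wt 3); accumulate f_{67,P'}(Q'+S)/f_{67,P'}(S) along the 6-step ladder.
f_P(D_Q)/f_Q(D_P) = 103880004510638 + 43295513269487*t + 15511071962188*t^2.
(103880004510638 + 43295513269487*t + 15511071962188*t^2)^{61} mod (228756561970147,f) = 178038819573837 + 160153494496030*t + 82066123441985*t^2.

178038819573837 + 160153494496030*t + 82066123441985*t^2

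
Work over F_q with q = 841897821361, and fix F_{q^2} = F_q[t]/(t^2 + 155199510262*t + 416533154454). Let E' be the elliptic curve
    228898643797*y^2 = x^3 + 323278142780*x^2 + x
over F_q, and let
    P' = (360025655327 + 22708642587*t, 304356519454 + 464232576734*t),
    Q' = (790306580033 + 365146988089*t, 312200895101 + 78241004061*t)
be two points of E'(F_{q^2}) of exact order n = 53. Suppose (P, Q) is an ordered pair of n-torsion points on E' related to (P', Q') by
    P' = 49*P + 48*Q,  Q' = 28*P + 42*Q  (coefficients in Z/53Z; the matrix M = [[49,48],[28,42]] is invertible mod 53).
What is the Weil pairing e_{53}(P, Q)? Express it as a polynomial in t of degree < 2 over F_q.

274382682498 + 504184725706*t

The 53-Weil pairing on E[53] over F_{841897821361} is alternating-bilinear: e_{53}(P',Q') = e_{53}(P,Q)^det(M).
det(M) mod 53 = 25; its inverse in (Z/53)^* is 17 (check: 25*17 mod 53 = 1).
Set x_W=72453774905*u+35478869876, y_W=72453774905*v; then E': y_W^2=x_W^3+386196523480*x_W+207357971551.
Double-and-add over 110101: 6-1 doublings, 4-1 additions; each step l_{T,T}/v_{2T} or l_{T,P'}/v at Q'+S for random S.
e_{53}(P',Q') = 420951836755 + 32542888860*t.
Raise to 17: e(P,Q) = 274382682498 + 504184725706*t in mu_{53}.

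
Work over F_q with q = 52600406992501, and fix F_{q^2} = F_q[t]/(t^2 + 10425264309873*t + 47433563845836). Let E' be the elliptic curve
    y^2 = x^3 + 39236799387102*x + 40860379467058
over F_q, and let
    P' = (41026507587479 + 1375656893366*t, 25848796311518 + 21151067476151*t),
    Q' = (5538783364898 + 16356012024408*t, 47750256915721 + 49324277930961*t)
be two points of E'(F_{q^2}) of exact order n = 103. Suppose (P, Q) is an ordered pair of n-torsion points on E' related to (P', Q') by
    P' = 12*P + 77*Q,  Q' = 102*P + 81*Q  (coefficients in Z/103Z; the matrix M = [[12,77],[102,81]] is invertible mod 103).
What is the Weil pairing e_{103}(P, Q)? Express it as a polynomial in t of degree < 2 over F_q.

49779785840749 + 38959739089317*t

e_{103}(aP+bQ,cP+dQ) = e_{103}(P,Q)^(ad-bc); with (a,b,c,d)=(12,77,102,81) this gives the det-103 law.
det(M) mod 103 = 19; its inverse in (Z/103)^* is 38 (check: 19*38 mod 103 = 1).
n = 103 = (1100111)_2 (7 bits, wt 5); accumulate f_{103,P'}(Q'+S)/f_{103,P'}(S) along the 6-step ladder.
Result: e(P',Q') = 25387678338888 + 46555322014362*t.
Raise to 38: e(P,Q) = 49779785840749 + 38959739089317*t in mu_{103}.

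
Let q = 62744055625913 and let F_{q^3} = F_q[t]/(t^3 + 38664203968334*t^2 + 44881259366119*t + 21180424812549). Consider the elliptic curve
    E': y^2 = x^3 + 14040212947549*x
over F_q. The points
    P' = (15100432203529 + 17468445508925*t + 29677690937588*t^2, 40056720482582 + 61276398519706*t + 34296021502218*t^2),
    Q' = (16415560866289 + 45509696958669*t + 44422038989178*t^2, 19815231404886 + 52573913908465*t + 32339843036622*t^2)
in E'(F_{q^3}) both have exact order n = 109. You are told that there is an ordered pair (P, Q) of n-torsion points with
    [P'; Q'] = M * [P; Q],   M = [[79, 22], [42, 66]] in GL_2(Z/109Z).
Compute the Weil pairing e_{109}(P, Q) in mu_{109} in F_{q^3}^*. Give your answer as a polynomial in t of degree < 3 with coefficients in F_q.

Under M = [[79,22],[42,66]] in GL_2(Z/109), e_{109}(P',Q') = e_{109}(P,Q)^(79*66-22*42 mod 109).
det(M) mod 109 = 39; its inverse in (Z/109)^* is 14 (check: 39*14 mod 109 = 1).
n = 109 = (1101101)_2 (7 bits, wt 5); accumulate f_{109,P'}(Q'+S)/f_{109,P'}(S) along the 6-step ladder.
Miller gives e_{109}(P',Q') = 44065302652744 + 33044768742085*t + 17826018118719*t^2 in F_{62744055625913^3}.
(44065302652744 + 33044768742085*t + 17826018118719*t^2)^{14} mod (62744055625913,f) = 9861638009368 + 17007058434161*t + 39870517254680*t^2.

9861638009368 + 17007058434161*t + 39870517254680*t^2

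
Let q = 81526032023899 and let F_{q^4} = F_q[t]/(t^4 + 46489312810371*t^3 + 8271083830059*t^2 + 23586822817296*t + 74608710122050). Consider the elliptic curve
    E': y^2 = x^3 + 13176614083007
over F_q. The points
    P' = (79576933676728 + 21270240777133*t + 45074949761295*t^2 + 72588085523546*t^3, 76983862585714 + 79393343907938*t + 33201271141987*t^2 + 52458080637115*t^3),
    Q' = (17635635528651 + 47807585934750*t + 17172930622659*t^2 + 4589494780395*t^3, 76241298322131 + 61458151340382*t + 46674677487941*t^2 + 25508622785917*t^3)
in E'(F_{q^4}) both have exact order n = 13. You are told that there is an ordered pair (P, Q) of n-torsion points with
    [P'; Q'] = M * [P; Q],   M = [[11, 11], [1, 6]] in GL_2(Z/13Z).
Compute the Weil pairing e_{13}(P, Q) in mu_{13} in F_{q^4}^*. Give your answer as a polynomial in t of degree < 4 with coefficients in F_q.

e_{13} is bilinear + alternating on E[13], so e_{13}(11*P + 11*Q, 1*P + 6*Q) = e_{13}(P,Q)^(11*6-11*1).
det M = 11*6 - 11*1 = 55 = 3 (mod 13); 3^{-1} = 9 (mod 13).
Build f_{13,P'} and f_{13,Q'} via the 4-bit ladder of 13=1101_2; evaluate at shifted divisors; quotient in F_{81526032023899^4}.
Result: e(P',Q') = 12374987274672 + 28513875589992*t + 1930540278178*t^2 + 74815050313107*t^3.
Thus e_{13}(P,Q) = 69153146320369 + 59627925271980*t + 24328057032977*t^2 + 9003627495250*t^3.

69153146320369 + 59627925271980*t + 24328057032977*t^2 + 9003627495250*t^3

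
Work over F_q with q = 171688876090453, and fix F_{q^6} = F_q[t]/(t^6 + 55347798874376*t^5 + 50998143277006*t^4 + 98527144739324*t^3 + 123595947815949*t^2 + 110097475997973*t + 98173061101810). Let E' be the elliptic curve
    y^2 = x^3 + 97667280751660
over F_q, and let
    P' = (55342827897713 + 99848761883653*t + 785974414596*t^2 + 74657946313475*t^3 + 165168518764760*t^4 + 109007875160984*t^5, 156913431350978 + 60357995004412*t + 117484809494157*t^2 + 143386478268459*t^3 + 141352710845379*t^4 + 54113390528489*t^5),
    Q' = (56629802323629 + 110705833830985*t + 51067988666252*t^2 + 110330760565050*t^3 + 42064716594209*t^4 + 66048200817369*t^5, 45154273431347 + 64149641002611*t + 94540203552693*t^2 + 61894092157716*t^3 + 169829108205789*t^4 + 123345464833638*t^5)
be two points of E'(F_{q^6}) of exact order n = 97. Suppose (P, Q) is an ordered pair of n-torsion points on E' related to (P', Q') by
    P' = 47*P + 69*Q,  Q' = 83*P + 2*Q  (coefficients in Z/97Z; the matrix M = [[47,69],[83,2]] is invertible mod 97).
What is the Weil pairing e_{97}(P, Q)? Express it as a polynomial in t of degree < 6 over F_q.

The 97-Weil pairing on E[97] over F_{171688876090453} is alternating-bilinear: e_{97}(P',Q') = e_{97}(P,Q)^det(M).
47*2 - 69*83 = -5633; reduced mod 97: det = 90, inverse 83.
7-bit Miller (1100001) on E'/F_{171688876090453} with a'=0, b'=97667280751660: accumulate tangent/chord ratios at Q'+S and P'+S'.
e_{97}(P',Q') = 139024190122863 + 158950797569695*t + 29582453148836*t^2 + 43654030862931*t^3 + 14680603787797*t^4 + 63326265129421*t^5.
Thus e_{97}(P,Q) = 165809828989892 + 140589738059332*t + 130112768082927*t^2 + 134863410026275*t^3 + 158406615046011*t^4 + 87850598976176*t^5.

165809828989892 + 140589738059332*t + 130112768082927*t^2 + 134863410026275*t^3 + 158406615046011*t^4 + 87850598976176*t^5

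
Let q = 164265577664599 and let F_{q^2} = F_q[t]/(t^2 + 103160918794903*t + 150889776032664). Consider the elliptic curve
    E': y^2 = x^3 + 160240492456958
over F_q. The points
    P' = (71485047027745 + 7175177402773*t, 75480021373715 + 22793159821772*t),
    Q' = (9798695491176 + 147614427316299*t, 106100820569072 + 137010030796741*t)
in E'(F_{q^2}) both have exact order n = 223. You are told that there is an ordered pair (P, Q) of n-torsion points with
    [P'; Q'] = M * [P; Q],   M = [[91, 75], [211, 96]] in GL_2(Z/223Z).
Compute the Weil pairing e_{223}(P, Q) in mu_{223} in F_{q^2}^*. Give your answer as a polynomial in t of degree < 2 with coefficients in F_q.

122143885735040 + 49535954804333*t

Since e_{223}(P,P)=e_{223}(Q,Q)=1 and e_{223}(Q,P)=e_{223}(P,Q)^{-1}, expanding e_{223}(91*P + 75*Q,211*P + 96*Q) leaves e(P,Q)^det(M).
Hence e(P,Q) = e(P',Q')^{19} where 19 = 47^{-1} mod 223.
Miller loop for e_{223} over F_{164265577664599^2}: bits of 223 = 11011111; 7 double steps + 6 add steps, l/v at each.
So e_{223}(P',Q') = 134122738713852 + 57573863520379*t.
Thus e_{223}(P,Q) = 122143885735040 + 49535954804333*t.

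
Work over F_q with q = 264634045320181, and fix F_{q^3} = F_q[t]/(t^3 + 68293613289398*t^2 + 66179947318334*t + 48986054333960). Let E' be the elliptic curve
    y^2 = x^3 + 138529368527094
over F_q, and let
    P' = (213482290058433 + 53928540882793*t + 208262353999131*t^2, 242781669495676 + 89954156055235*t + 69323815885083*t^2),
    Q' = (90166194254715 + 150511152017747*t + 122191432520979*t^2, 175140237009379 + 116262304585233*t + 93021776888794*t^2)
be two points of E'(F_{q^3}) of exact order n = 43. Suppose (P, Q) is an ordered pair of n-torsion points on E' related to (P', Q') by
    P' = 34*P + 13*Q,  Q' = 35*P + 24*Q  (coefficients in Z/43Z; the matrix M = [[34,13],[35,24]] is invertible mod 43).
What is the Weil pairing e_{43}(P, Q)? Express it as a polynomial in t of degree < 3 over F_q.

e_{43} is bilinear + alternating on E[43], so e_{43}(34*P + 13*Q, 35*P + 24*Q) = e_{43}(P,Q)^(34*24-13*35).
Hence e(P,Q) = e(P',Q')^{38} where 38 = 17^{-1} mod 43.
Miller loop for e_{43} over F_{264634045320181^3}: bits of 43 = 101011; 5 double steps + 3 add steps, l/v at each.
Result: e(P',Q') = 84751530368673 + 240045351517778*t + 228196953094802*t^2.
Thus e_{43}(P,Q) = 91628624119896 + 237176507579210*t + 229401749587570*t^2.

91628624119896 + 237176507579210*t + 229401749587570*t^2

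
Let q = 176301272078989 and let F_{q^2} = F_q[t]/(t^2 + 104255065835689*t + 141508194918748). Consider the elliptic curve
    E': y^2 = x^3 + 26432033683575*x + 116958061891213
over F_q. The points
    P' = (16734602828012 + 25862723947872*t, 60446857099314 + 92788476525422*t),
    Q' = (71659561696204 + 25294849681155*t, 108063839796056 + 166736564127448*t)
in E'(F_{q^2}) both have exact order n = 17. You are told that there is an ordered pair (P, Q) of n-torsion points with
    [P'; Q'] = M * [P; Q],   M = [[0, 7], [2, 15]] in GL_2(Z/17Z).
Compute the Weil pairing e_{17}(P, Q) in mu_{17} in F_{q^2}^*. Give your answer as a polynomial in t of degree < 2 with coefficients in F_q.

e_{17} is bilinear + alternating on E[17], so e_{17}(7*Q, 2*P + 15*Q) = e_{17}(P,Q)^(0*15-7*2).
So e_{17}(P,Q) = e_{17}(P',Q')^{6}, since 3*6 = 1 mod 17.
Miller loop for e_{17} over F_{176301272078989^2}: bits of 17 = 10001; 4 double steps + 1 add steps, l/v at each.
e_{17}(P',Q') = 132414575251672 + 159657368470570*t.
(132414575251672 + 159657368470570*t)^{6} mod (176301272078989,f) = 72700430682769 + 93813234155466*t.

72700430682769 + 93813234155466*t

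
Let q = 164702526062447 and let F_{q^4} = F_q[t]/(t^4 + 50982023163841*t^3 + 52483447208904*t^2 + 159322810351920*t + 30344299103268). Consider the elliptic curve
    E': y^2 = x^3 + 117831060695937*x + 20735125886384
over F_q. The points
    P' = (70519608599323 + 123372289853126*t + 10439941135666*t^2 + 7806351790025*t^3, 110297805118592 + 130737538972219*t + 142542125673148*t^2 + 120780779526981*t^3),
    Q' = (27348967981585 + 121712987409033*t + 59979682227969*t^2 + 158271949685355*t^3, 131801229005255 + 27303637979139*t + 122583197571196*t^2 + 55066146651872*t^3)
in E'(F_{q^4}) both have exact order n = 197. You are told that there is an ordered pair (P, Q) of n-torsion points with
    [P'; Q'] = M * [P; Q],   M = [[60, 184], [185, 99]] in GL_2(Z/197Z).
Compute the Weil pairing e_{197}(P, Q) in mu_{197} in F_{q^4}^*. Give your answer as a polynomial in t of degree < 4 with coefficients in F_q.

Alternating bilinearity on E[197] (values in mu_{197} in F_{164702526062447^4}) gives e(P',Q') = e(P,Q)^det(M).
60*99 - 184*185 = -28100; reduced mod 197: det = 71, inverse 111.
Build f_{197,P'} and f_{197,Q'} via the 8-bit ladder of 197=11000101_2; evaluate at shifted divisors; quotient in F_{164702526062447^4}.
The quotient is 87772317798414 + 162348881345698*t + 133243653894874*t^2 + 142486545916436*t^3.
Hence e(P,Q) = 136557347445528 + 152740531956527*t + 37281959221740*t^2 + 26093967961401*t^3 in F_{164702526062447^4}^*.

136557347445528 + 152740531956527*t + 37281959221740*t^2 + 26093967961401*t^3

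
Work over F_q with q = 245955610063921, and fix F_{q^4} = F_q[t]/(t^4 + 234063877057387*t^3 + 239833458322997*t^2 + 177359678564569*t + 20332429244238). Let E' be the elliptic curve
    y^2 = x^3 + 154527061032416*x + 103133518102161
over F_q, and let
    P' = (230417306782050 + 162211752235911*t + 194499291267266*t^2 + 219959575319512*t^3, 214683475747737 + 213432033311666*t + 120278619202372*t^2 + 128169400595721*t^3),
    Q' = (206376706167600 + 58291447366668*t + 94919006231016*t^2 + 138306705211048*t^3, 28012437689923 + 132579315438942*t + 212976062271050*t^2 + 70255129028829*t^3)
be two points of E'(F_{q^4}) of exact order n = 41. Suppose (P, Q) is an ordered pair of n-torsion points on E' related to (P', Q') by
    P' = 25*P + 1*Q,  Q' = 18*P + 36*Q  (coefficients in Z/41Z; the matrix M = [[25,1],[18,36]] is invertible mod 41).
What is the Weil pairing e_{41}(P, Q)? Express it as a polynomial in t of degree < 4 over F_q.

179978365959413 + 130348822103226*t + 136579354273621*t^2 + 56979751410053*t^3

The 41-Weil pairing on E[41] over F_{245955610063921} is alternating-bilinear: e_{41}(P',Q') = e_{41}(P,Q)^det(M).
det(M) mod 41 = 21; its inverse in (Z/41)^* is 2 (check: 21*2 mod 41 = 1).
Miller loop for e_{41} over F_{245955610063921^4}: bits of 41 = 101001; 5 double steps + 2 add steps, l/v at each.
The quotient is 227881448532575 + 80934066074947*t + 10818752347123*t^2 + 168624332897895*t^3.
e_{41}(P,Q) = (227881448532575 + 80934066074947*t + 10818752347123*t^2 + 168624332897895*t^3)^{2} = 179978365959413 + 130348822103226*t + 136579354273621*t^2 + 56979751410053*t^3.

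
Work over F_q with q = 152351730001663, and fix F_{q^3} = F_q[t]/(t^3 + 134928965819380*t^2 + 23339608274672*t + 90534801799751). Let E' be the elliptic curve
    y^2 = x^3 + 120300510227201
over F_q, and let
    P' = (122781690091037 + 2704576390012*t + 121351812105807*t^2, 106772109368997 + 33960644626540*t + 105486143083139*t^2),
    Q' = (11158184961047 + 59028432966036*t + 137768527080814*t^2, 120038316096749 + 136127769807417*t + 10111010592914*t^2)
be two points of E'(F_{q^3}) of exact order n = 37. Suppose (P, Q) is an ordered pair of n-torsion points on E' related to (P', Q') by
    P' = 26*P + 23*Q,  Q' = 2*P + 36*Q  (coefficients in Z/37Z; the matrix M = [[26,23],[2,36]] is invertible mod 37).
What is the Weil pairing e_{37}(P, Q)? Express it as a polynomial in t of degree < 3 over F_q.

90802393357732 + 124107654782046*t + 103411577124642*t^2

e_{37}(aP+bQ,cP+dQ) = e_{37}(P,Q)^(ad-bc); with (a,b,c,d)=(26,23,2,36) this gives the det-37 law.
Hence e(P,Q) = e(P',Q')^{19} where 19 = 2^{-1} mod 37.
Run Miller on y^2=x^3+120300510227201 over F_{152351730001663}: ladder 100101 (6 bits); e = f_P(D_Q)/f_Q(D_P).
f_P(D_Q)/f_Q(D_P) = 139634336512011 + 46373412991640*t + 121866079676015*t^2.
e_{37}(P,Q) = (139634336512011 + 46373412991640*t + 121866079676015*t^2)^{19} = 90802393357732 + 124107654782046*t + 103411577124642*t^2.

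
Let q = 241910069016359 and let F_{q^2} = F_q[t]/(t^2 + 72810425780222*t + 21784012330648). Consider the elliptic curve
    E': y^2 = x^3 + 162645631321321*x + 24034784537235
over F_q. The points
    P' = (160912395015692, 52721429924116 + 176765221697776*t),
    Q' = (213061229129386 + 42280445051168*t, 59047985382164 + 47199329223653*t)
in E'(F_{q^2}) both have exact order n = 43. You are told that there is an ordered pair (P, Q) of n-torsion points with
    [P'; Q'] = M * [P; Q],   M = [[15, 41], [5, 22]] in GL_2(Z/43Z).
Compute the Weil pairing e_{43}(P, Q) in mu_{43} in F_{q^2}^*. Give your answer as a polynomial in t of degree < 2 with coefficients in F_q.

213930980553992 + 191049472553169*t

e_{43}(aP+bQ,cP+dQ) = e_{43}(P,Q)^(ad-bc); with (a,b,c,d)=(15,41,5,22) this gives the det-43 law.
det M = 15*22 - 41*5 = 125 = 39 (mod 43); 39^{-1} = 32 (mod 43).
Build f_{43,P'} and f_{43,Q'} via the 6-bit ladder of 43=101011_2; evaluate at shifted divisors; quotient in F_{241910069016359^2}.
f_P(D_Q)/f_Q(D_P) = 94147715985940 + 25813382269319*t.
Raise to 32: e(P,Q) = 213930980553992 + 191049472553169*t in mu_{43}.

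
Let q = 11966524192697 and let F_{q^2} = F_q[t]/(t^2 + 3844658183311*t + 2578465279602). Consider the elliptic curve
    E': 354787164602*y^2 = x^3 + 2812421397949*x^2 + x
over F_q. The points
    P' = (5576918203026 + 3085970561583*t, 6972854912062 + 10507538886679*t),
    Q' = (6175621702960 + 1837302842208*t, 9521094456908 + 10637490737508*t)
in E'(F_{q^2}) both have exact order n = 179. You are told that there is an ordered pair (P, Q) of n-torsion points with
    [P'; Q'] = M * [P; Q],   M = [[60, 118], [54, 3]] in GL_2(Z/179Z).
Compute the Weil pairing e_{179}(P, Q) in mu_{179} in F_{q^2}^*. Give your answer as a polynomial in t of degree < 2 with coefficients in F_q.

11907762852799 + 8548371464431*t

e_{179} is bilinear + alternating on E[179], so e_{179}(60*P + 118*Q, 54*P + 3*Q) = e_{179}(P,Q)^(60*3-118*54).
det M = 60*3 - 118*54 = -6192 = 73 (mod 179); 73^{-1} = 103 (mod 179).
(x,y)|->(4674951333506x+7063761434255,4674951333506y) sends E' to y^2=x^3+598228988457*x+10534472747229.
8-bit Miller (10110011) on E'/F_{11966524192697} with a'=598228988457, b'=10534472747229: accumulate tangent/chord ratios at Q'+S and P'+S'.
Miller gives e_{179}(P',Q') = 6910151028039 + 10439858695268*t in F_{11966524192697^2}.
e_{179}(P,Q) = (6910151028039 + 10439858695268*t)^{103} = 11907762852799 + 8548371464431*t.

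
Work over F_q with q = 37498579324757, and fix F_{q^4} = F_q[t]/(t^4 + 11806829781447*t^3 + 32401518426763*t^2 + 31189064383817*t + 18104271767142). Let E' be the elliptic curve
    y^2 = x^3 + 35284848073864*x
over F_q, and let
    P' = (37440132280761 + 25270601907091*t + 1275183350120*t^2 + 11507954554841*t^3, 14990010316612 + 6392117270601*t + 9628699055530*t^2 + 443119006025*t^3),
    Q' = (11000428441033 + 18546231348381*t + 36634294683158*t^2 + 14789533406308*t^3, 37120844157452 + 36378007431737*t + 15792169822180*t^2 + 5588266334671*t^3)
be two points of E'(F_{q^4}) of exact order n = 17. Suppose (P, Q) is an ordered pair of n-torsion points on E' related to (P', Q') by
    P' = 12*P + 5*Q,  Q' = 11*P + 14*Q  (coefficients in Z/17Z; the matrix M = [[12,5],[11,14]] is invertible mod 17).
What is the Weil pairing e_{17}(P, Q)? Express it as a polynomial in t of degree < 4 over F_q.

31125178777135 + 32567371273504*t + 4038325616456*t^2 + 10775585969444*t^3

e_{17} is bilinear + alternating on E[17], so e_{17}(12*P + 5*Q, 11*P + 14*Q) = e_{17}(P,Q)^(12*14-5*11).
12*14 - 5*11 = 113; reduced mod 17: det = 11, inverse 14.
Miller loop for e_{17} over F_{37498579324757^4}: bits of 17 = 10001; 4 double steps + 1 add steps, l/v at each.
Miller gives e_{17}(P',Q') = 28919575204292 + 15617752632111*t + 26145288463643*t^2 + 24947259222084*t^3 in F_{37498579324757^4}.
Hence e(P,Q) = 31125178777135 + 32567371273504*t + 4038325616456*t^2 + 10775585969444*t^3 in F_{37498579324757^4}^*.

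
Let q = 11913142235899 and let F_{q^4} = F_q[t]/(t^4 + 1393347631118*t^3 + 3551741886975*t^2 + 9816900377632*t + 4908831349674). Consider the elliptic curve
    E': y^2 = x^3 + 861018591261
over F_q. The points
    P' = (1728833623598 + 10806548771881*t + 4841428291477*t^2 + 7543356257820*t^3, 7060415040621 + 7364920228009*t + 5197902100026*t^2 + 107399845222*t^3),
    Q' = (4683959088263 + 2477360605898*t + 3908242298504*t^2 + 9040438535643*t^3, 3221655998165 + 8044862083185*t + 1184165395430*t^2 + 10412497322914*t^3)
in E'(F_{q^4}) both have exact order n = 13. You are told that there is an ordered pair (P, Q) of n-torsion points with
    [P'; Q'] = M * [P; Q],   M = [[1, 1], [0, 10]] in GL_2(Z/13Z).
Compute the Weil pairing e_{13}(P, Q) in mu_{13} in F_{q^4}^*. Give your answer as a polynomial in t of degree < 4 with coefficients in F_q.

2312283262990 + 6528665278666*t + 6097902424514*t^2 + 1883595691429*t^3

e_{13} is bilinear + alternating on E[13], so e_{13}(1*P + 1*Q, 10*Q) = e_{13}(P,Q)^(1*10-1*0).
Inverting 10 mod 13: 4. Thus e_{13}(P,Q) = e(P',Q')^{4}.
Double-and-add over 1101: 4-1 doublings, 3-1 additions; each step l_{T,T}/v_{2T} or l_{T,P'}/v at Q'+S for random S.
f_P(D_Q)/f_Q(D_P) = 6084109294738 + 2895698531849*t + 1047707477952*t^2 + 11887712263823*t^3.
Hence e(P,Q) = 2312283262990 + 6528665278666*t + 6097902424514*t^2 + 1883595691429*t^3 in F_{11913142235899^4}^*.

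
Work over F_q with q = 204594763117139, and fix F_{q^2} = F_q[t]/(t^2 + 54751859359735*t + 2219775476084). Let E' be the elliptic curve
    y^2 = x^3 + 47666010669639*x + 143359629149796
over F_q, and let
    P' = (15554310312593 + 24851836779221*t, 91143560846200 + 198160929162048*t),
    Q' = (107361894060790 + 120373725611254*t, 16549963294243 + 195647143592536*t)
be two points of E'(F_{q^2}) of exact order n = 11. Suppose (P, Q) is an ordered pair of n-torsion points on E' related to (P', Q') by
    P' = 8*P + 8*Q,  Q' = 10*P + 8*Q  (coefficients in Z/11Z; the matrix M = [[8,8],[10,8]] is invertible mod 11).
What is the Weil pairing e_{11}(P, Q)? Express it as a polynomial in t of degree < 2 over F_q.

166012853531483 + 45261204240818*t

e_{11} is bilinear + alternating on E[11], so e_{11}(8*P + 8*Q, 10*P + 8*Q) = e_{11}(P,Q)^(8*8-8*10).
So e_{11}(P,Q) = e_{11}(P',Q')^{2}, since 6*2 = 1 mod 11.
n = 11 = (1011)_2 (4 bits, wt 3); accumulate f_{11,P'}(Q'+S)/f_{11,P'}(S) along the 3-step ladder.
So e_{11}(P',Q') = 200886067051524 + 55676576186969*t.
(200886067051524 + 55676576186969*t)^{2} mod (204594763117139,f) = 166012853531483 + 45261204240818*t.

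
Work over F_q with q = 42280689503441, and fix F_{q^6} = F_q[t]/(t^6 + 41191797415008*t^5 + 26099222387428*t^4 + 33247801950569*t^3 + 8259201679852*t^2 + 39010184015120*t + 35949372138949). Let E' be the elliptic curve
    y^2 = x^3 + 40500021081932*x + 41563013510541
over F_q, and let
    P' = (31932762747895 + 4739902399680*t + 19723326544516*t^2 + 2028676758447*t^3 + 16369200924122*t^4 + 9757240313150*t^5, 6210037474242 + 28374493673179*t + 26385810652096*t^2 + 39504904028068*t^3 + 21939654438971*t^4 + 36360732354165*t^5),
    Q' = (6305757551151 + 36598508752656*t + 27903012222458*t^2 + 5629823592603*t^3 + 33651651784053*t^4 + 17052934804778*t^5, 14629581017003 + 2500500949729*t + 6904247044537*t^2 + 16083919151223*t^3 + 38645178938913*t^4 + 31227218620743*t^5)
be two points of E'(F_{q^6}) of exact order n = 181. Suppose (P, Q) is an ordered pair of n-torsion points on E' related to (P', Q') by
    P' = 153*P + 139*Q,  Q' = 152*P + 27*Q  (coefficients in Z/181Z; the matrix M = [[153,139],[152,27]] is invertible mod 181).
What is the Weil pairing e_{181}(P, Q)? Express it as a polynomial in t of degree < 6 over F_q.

23456376697082 + 23872124978274*t + 26713348256285*t^2 + 31189673695587*t^3 + 7725020568503*t^4 + 27774537907149*t^5

e_{181} is bilinear + alternating on E[181], so e_{181}(153*P + 139*Q, 152*P + 27*Q) = e_{181}(P,Q)^(153*27-139*152).
Inverting 17 mod 181: 32. Thus e_{181}(P,Q) = e(P',Q')^{32}.
Miller loop for e_{181} over F_{42280689503441^6}: bits of 181 = 10110101; 7 double steps + 4 add steps, l/v at each.
e_{181}(P',Q') = 6468012935631 + 19850352769785*t + 4511894894334*t^2 + 22081459934098*t^3 + 12928739555978*t^4 + 35061092079615*t^5.
Hence e(P,Q) = 23456376697082 + 23872124978274*t + 26713348256285*t^2 + 31189673695587*t^3 + 7725020568503*t^4 + 27774537907149*t^5 in F_{42280689503441^6}^*.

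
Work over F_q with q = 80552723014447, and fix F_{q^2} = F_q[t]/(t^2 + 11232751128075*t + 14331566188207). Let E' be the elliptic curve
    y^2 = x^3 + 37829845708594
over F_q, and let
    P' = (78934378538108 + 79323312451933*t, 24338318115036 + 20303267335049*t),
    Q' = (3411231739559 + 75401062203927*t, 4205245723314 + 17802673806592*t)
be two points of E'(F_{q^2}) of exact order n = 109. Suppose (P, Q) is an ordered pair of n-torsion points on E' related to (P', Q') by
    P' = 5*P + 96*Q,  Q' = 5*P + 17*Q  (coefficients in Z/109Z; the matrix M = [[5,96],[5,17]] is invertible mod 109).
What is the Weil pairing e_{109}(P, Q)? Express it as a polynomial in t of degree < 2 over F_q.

e_{109} is bilinear + alternating on E[109], so e_{109}(5*P + 96*Q, 5*P + 17*Q) = e_{109}(P,Q)^(5*17-96*5).
det M = 5*17 - 96*5 = -395 = 41 (mod 109); 41^{-1} = 8 (mod 109).
Miller loop for e_{109} over F_{80552723014447^2}: bits of 109 = 1101101; 6 double steps + 4 add steps, l/v at each.
The quotient is 45363787815910 + 57600315685618*t.
(45363787815910 + 57600315685618*t)^{8} mod (80552723014447,f) = 78889087440988 + 51456652970029*t.

78889087440988 + 51456652970029*t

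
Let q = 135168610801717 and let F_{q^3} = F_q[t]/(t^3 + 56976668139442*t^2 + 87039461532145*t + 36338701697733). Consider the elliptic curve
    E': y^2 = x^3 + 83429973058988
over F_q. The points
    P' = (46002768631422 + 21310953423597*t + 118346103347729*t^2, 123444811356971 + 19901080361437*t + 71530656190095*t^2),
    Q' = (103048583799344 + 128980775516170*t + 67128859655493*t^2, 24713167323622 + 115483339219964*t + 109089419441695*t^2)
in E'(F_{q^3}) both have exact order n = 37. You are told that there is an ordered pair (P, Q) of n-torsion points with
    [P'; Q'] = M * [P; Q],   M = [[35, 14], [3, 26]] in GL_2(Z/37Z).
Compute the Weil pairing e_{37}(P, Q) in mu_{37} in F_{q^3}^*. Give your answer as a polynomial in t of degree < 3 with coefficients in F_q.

36146628676541 + 33890666040989*t + 52288497111485*t^2

Alternating bilinearity on E[37] (values in mu_{37} in F_{135168610801717^3}) gives e(P',Q') = e(P,Q)^det(M).
det(M) mod 37 = 17; its inverse in (Z/37)^* is 24 (check: 17*24 mod 37 = 1).
6-bit Miller (100101) on E'/F_{135168610801717} with a'=0, b'=83429973058988: accumulate tangent/chord ratios at Q'+S and P'+S'.
The quotient is 47850907396671 + 37034103264391*t + 55467334985294*t^2.
e_{37}(P,Q) = (47850907396671 + 37034103264391*t + 55467334985294*t^2)^{24} = 36146628676541 + 33890666040989*t + 52288497111485*t^2.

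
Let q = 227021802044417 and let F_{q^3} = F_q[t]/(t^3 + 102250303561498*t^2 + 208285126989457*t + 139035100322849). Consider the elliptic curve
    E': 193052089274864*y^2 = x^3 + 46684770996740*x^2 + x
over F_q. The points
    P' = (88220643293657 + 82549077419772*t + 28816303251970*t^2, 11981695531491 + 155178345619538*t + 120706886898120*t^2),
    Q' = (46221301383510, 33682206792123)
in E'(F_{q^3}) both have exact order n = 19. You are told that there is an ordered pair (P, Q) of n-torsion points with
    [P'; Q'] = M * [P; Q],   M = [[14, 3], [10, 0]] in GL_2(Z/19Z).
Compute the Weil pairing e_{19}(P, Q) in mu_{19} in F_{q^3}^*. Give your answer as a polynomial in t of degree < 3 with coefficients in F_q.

146663598900209 + 138971104464948*t + 65660792860681*t^2

Since e_{19}(P,P)=e_{19}(Q,Q)=1 and e_{19}(Q,P)=e_{19}(P,Q)^{-1}, expanding e_{19}(14*P + 3*Q,10*P) leaves e(P,Q)^det(M).
14*0 - 3*10 = -30; reduced mod 19: det = 8, inverse 12.
Undo Montgomery via alpha=29288865885175, beta=71798322745732: (a',b')=(130266031228495,194807401589427) over F_{227021802044417}.
n = 19 = (10011)_2 (5 bits, wt 3); accumulate f_{19,P'}(Q'+S)/f_{19,P'}(S) along the 4-step ladder.
e_{19}(P',Q') = 112132092422188 + 159642439309623*t + 184865651176365*t^2.
Raise to 12: e(P,Q) = 146663598900209 + 138971104464948*t + 65660792860681*t^2 in mu_{19}.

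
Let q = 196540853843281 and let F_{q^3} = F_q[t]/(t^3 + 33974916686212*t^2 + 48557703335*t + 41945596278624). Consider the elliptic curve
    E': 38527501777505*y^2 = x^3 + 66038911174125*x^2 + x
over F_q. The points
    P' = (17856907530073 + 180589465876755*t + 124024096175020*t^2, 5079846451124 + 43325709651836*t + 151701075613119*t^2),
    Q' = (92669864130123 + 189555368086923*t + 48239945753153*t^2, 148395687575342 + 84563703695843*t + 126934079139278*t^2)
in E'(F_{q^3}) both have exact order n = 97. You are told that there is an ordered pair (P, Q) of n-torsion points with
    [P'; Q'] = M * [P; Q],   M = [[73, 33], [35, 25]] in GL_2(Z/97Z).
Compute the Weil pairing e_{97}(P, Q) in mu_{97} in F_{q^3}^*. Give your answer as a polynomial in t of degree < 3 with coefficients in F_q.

e_{97} is bilinear + alternating on E[97], so e_{97}(73*P + 33*Q, 35*P + 25*Q) = e_{97}(P,Q)^(73*25-33*35).
Hence e(P,Q) = e(P',Q')^{43} where 43 = 88^{-1} mod 97.
(x,y)|->(30479626391592x+20618852221475,30479626391592y) sends E' to y^2=x^3+46222506894687*x+118763621557557.
7-bit Miller (1100001) on E'/F_{196540853843281} with a'=46222506894687, b'=118763621557557: accumulate tangent/chord ratios at Q'+S and P'+S'.
Miller gives e_{97}(P',Q') = 114414772330439 + 82520736173344*t + 115952630509583*t^2 in F_{196540853843281^3}.
Hence e(P,Q) = 143071255331036 + 56789023937176*t + 165423357457804*t^2 in F_{196540853843281^3}^*.

143071255331036 + 56789023937176*t + 165423357457804*t^2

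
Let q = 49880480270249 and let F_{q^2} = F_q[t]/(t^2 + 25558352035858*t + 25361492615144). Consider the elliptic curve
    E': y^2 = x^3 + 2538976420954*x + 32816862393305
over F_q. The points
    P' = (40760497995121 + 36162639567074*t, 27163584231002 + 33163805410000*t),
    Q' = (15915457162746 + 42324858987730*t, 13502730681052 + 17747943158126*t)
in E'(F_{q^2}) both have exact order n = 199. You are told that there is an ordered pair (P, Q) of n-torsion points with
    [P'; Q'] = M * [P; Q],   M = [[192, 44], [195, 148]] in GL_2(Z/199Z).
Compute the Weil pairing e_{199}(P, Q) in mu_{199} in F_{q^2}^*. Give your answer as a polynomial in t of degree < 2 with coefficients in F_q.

Under M = [[192,44],[195,148]] in GL_2(Z/199), e_{199}(P',Q') = e_{199}(P,Q)^(192*148-44*195 mod 199).
192*148 - 44*195 = 19836; reduced mod 199: det = 135, inverse 171.
Run Miller on y^2=x^3+2538976420954*x+32816862393305 over F_{49880480270249}: ladder 11000111 (8 bits); e = f_P(D_Q)/f_Q(D_P).
Result: e(P',Q') = 10784935831288 + 11013158516430*t.
e_{199}(P,Q) = (10784935831288 + 11013158516430*t)^{171} = 20099170450770 + 37195447714267*t.

20099170450770 + 37195447714267*t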